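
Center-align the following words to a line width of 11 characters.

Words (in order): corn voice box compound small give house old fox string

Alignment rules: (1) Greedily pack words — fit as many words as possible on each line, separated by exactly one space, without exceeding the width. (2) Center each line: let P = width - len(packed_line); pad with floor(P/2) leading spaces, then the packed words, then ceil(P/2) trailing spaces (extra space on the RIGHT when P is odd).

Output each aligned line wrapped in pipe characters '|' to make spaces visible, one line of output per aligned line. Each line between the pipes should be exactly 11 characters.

Answer: |corn voice |
|    box    |
| compound  |
|small give |
| house old |
|fox string |

Derivation:
Line 1: ['corn', 'voice'] (min_width=10, slack=1)
Line 2: ['box'] (min_width=3, slack=8)
Line 3: ['compound'] (min_width=8, slack=3)
Line 4: ['small', 'give'] (min_width=10, slack=1)
Line 5: ['house', 'old'] (min_width=9, slack=2)
Line 6: ['fox', 'string'] (min_width=10, slack=1)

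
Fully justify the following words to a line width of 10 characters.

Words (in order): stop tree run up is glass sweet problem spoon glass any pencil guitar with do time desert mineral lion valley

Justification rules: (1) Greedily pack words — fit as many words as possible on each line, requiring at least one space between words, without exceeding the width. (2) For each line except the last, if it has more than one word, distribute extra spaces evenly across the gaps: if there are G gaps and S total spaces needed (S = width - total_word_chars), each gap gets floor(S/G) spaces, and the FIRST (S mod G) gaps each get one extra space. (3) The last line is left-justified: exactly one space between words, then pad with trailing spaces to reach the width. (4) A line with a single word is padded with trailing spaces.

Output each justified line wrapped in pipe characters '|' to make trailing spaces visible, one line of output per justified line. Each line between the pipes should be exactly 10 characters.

Line 1: ['stop', 'tree'] (min_width=9, slack=1)
Line 2: ['run', 'up', 'is'] (min_width=9, slack=1)
Line 3: ['glass'] (min_width=5, slack=5)
Line 4: ['sweet'] (min_width=5, slack=5)
Line 5: ['problem'] (min_width=7, slack=3)
Line 6: ['spoon'] (min_width=5, slack=5)
Line 7: ['glass', 'any'] (min_width=9, slack=1)
Line 8: ['pencil'] (min_width=6, slack=4)
Line 9: ['guitar'] (min_width=6, slack=4)
Line 10: ['with', 'do'] (min_width=7, slack=3)
Line 11: ['time'] (min_width=4, slack=6)
Line 12: ['desert'] (min_width=6, slack=4)
Line 13: ['mineral'] (min_width=7, slack=3)
Line 14: ['lion'] (min_width=4, slack=6)
Line 15: ['valley'] (min_width=6, slack=4)

Answer: |stop  tree|
|run  up is|
|glass     |
|sweet     |
|problem   |
|spoon     |
|glass  any|
|pencil    |
|guitar    |
|with    do|
|time      |
|desert    |
|mineral   |
|lion      |
|valley    |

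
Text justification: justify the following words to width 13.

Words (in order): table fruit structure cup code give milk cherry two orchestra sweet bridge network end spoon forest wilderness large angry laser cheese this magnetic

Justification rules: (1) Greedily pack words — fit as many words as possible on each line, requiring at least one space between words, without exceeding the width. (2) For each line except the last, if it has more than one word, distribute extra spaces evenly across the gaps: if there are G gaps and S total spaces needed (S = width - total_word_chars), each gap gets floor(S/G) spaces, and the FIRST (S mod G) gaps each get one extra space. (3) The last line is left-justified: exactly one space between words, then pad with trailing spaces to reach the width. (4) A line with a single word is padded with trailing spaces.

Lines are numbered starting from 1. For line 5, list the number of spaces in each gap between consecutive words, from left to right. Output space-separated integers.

Answer: 1

Derivation:
Line 1: ['table', 'fruit'] (min_width=11, slack=2)
Line 2: ['structure', 'cup'] (min_width=13, slack=0)
Line 3: ['code', 'give'] (min_width=9, slack=4)
Line 4: ['milk', 'cherry'] (min_width=11, slack=2)
Line 5: ['two', 'orchestra'] (min_width=13, slack=0)
Line 6: ['sweet', 'bridge'] (min_width=12, slack=1)
Line 7: ['network', 'end'] (min_width=11, slack=2)
Line 8: ['spoon', 'forest'] (min_width=12, slack=1)
Line 9: ['wilderness'] (min_width=10, slack=3)
Line 10: ['large', 'angry'] (min_width=11, slack=2)
Line 11: ['laser', 'cheese'] (min_width=12, slack=1)
Line 12: ['this', 'magnetic'] (min_width=13, slack=0)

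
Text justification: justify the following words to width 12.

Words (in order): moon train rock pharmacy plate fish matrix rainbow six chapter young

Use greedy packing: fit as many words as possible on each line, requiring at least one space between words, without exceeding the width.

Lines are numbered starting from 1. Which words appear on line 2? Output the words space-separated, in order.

Answer: rock

Derivation:
Line 1: ['moon', 'train'] (min_width=10, slack=2)
Line 2: ['rock'] (min_width=4, slack=8)
Line 3: ['pharmacy'] (min_width=8, slack=4)
Line 4: ['plate', 'fish'] (min_width=10, slack=2)
Line 5: ['matrix'] (min_width=6, slack=6)
Line 6: ['rainbow', 'six'] (min_width=11, slack=1)
Line 7: ['chapter'] (min_width=7, slack=5)
Line 8: ['young'] (min_width=5, slack=7)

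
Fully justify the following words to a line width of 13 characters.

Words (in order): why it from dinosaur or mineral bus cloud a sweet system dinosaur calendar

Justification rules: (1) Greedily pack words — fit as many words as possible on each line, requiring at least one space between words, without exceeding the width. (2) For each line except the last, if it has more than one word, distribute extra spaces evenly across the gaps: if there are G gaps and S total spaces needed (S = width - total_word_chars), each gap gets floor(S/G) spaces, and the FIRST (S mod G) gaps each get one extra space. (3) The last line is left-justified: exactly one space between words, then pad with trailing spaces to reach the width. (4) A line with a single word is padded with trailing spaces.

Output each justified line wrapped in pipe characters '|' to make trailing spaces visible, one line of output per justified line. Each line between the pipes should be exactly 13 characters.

Answer: |why  it  from|
|dinosaur   or|
|mineral   bus|
|cloud a sweet|
|system       |
|dinosaur     |
|calendar     |

Derivation:
Line 1: ['why', 'it', 'from'] (min_width=11, slack=2)
Line 2: ['dinosaur', 'or'] (min_width=11, slack=2)
Line 3: ['mineral', 'bus'] (min_width=11, slack=2)
Line 4: ['cloud', 'a', 'sweet'] (min_width=13, slack=0)
Line 5: ['system'] (min_width=6, slack=7)
Line 6: ['dinosaur'] (min_width=8, slack=5)
Line 7: ['calendar'] (min_width=8, slack=5)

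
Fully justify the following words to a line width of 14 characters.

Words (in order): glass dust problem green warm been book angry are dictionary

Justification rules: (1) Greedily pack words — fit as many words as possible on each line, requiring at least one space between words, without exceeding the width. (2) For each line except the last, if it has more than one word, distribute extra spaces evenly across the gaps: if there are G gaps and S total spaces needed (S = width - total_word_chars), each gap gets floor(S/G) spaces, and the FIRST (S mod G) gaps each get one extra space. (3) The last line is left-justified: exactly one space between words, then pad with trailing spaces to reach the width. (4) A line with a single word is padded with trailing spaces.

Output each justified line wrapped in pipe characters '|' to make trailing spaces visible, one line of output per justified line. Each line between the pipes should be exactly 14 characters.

Line 1: ['glass', 'dust'] (min_width=10, slack=4)
Line 2: ['problem', 'green'] (min_width=13, slack=1)
Line 3: ['warm', 'been', 'book'] (min_width=14, slack=0)
Line 4: ['angry', 'are'] (min_width=9, slack=5)
Line 5: ['dictionary'] (min_width=10, slack=4)

Answer: |glass     dust|
|problem  green|
|warm been book|
|angry      are|
|dictionary    |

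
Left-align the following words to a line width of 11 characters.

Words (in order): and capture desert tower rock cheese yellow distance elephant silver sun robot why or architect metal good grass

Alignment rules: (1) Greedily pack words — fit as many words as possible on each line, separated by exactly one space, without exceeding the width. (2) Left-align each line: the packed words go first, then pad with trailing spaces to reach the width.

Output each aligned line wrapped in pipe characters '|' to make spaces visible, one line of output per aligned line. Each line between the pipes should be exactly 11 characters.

Line 1: ['and', 'capture'] (min_width=11, slack=0)
Line 2: ['desert'] (min_width=6, slack=5)
Line 3: ['tower', 'rock'] (min_width=10, slack=1)
Line 4: ['cheese'] (min_width=6, slack=5)
Line 5: ['yellow'] (min_width=6, slack=5)
Line 6: ['distance'] (min_width=8, slack=3)
Line 7: ['elephant'] (min_width=8, slack=3)
Line 8: ['silver', 'sun'] (min_width=10, slack=1)
Line 9: ['robot', 'why'] (min_width=9, slack=2)
Line 10: ['or'] (min_width=2, slack=9)
Line 11: ['architect'] (min_width=9, slack=2)
Line 12: ['metal', 'good'] (min_width=10, slack=1)
Line 13: ['grass'] (min_width=5, slack=6)

Answer: |and capture|
|desert     |
|tower rock |
|cheese     |
|yellow     |
|distance   |
|elephant   |
|silver sun |
|robot why  |
|or         |
|architect  |
|metal good |
|grass      |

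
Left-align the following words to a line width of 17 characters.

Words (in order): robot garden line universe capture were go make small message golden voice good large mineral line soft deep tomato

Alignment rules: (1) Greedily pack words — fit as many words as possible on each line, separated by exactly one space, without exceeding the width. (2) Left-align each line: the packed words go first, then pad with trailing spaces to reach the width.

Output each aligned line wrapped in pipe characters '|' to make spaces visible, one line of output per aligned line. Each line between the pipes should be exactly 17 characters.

Answer: |robot garden line|
|universe capture |
|were go make     |
|small message    |
|golden voice good|
|large mineral    |
|line soft deep   |
|tomato           |

Derivation:
Line 1: ['robot', 'garden', 'line'] (min_width=17, slack=0)
Line 2: ['universe', 'capture'] (min_width=16, slack=1)
Line 3: ['were', 'go', 'make'] (min_width=12, slack=5)
Line 4: ['small', 'message'] (min_width=13, slack=4)
Line 5: ['golden', 'voice', 'good'] (min_width=17, slack=0)
Line 6: ['large', 'mineral'] (min_width=13, slack=4)
Line 7: ['line', 'soft', 'deep'] (min_width=14, slack=3)
Line 8: ['tomato'] (min_width=6, slack=11)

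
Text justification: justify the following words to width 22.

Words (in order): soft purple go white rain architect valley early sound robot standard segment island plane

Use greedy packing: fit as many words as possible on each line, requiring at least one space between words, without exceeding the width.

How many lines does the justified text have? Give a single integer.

Line 1: ['soft', 'purple', 'go', 'white'] (min_width=20, slack=2)
Line 2: ['rain', 'architect', 'valley'] (min_width=21, slack=1)
Line 3: ['early', 'sound', 'robot'] (min_width=17, slack=5)
Line 4: ['standard', 'segment'] (min_width=16, slack=6)
Line 5: ['island', 'plane'] (min_width=12, slack=10)
Total lines: 5

Answer: 5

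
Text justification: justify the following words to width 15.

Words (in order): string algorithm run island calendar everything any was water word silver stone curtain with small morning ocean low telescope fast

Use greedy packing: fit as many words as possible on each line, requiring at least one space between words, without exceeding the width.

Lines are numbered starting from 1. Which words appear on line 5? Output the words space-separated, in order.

Line 1: ['string'] (min_width=6, slack=9)
Line 2: ['algorithm', 'run'] (min_width=13, slack=2)
Line 3: ['island', 'calendar'] (min_width=15, slack=0)
Line 4: ['everything', 'any'] (min_width=14, slack=1)
Line 5: ['was', 'water', 'word'] (min_width=14, slack=1)
Line 6: ['silver', 'stone'] (min_width=12, slack=3)
Line 7: ['curtain', 'with'] (min_width=12, slack=3)
Line 8: ['small', 'morning'] (min_width=13, slack=2)
Line 9: ['ocean', 'low'] (min_width=9, slack=6)
Line 10: ['telescope', 'fast'] (min_width=14, slack=1)

Answer: was water word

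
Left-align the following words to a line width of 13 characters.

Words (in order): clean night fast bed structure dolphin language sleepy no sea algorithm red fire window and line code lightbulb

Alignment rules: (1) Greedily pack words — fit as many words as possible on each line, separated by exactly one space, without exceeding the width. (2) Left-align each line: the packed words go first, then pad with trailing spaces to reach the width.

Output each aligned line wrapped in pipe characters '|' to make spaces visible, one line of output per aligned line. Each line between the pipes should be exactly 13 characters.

Answer: |clean night  |
|fast bed     |
|structure    |
|dolphin      |
|language     |
|sleepy no sea|
|algorithm red|
|fire window  |
|and line code|
|lightbulb    |

Derivation:
Line 1: ['clean', 'night'] (min_width=11, slack=2)
Line 2: ['fast', 'bed'] (min_width=8, slack=5)
Line 3: ['structure'] (min_width=9, slack=4)
Line 4: ['dolphin'] (min_width=7, slack=6)
Line 5: ['language'] (min_width=8, slack=5)
Line 6: ['sleepy', 'no', 'sea'] (min_width=13, slack=0)
Line 7: ['algorithm', 'red'] (min_width=13, slack=0)
Line 8: ['fire', 'window'] (min_width=11, slack=2)
Line 9: ['and', 'line', 'code'] (min_width=13, slack=0)
Line 10: ['lightbulb'] (min_width=9, slack=4)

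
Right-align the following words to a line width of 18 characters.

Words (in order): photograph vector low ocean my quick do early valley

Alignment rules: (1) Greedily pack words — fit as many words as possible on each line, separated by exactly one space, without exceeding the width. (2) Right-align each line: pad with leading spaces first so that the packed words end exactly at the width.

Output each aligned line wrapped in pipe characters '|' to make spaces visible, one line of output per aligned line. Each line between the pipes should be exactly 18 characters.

Line 1: ['photograph', 'vector'] (min_width=17, slack=1)
Line 2: ['low', 'ocean', 'my', 'quick'] (min_width=18, slack=0)
Line 3: ['do', 'early', 'valley'] (min_width=15, slack=3)

Answer: | photograph vector|
|low ocean my quick|
|   do early valley|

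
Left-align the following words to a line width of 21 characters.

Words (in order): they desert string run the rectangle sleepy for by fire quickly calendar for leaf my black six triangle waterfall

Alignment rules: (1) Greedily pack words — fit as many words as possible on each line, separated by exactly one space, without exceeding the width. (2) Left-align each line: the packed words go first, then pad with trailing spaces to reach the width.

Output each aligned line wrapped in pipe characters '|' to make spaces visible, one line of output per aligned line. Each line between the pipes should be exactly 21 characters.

Line 1: ['they', 'desert', 'string'] (min_width=18, slack=3)
Line 2: ['run', 'the', 'rectangle'] (min_width=17, slack=4)
Line 3: ['sleepy', 'for', 'by', 'fire'] (min_width=18, slack=3)
Line 4: ['quickly', 'calendar', 'for'] (min_width=20, slack=1)
Line 5: ['leaf', 'my', 'black', 'six'] (min_width=17, slack=4)
Line 6: ['triangle', 'waterfall'] (min_width=18, slack=3)

Answer: |they desert string   |
|run the rectangle    |
|sleepy for by fire   |
|quickly calendar for |
|leaf my black six    |
|triangle waterfall   |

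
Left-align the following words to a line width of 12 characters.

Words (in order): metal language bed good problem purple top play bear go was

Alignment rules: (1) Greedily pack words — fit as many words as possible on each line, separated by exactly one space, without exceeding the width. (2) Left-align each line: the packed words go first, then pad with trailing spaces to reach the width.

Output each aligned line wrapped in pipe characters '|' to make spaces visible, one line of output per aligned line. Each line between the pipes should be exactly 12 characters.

Answer: |metal       |
|language bed|
|good problem|
|purple top  |
|play bear go|
|was         |

Derivation:
Line 1: ['metal'] (min_width=5, slack=7)
Line 2: ['language', 'bed'] (min_width=12, slack=0)
Line 3: ['good', 'problem'] (min_width=12, slack=0)
Line 4: ['purple', 'top'] (min_width=10, slack=2)
Line 5: ['play', 'bear', 'go'] (min_width=12, slack=0)
Line 6: ['was'] (min_width=3, slack=9)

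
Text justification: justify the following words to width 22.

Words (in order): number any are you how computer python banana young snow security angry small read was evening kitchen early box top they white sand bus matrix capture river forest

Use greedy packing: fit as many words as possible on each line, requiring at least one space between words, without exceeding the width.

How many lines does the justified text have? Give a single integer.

Line 1: ['number', 'any', 'are', 'you', 'how'] (min_width=22, slack=0)
Line 2: ['computer', 'python', 'banana'] (min_width=22, slack=0)
Line 3: ['young', 'snow', 'security'] (min_width=19, slack=3)
Line 4: ['angry', 'small', 'read', 'was'] (min_width=20, slack=2)
Line 5: ['evening', 'kitchen', 'early'] (min_width=21, slack=1)
Line 6: ['box', 'top', 'they', 'white'] (min_width=18, slack=4)
Line 7: ['sand', 'bus', 'matrix'] (min_width=15, slack=7)
Line 8: ['capture', 'river', 'forest'] (min_width=20, slack=2)
Total lines: 8

Answer: 8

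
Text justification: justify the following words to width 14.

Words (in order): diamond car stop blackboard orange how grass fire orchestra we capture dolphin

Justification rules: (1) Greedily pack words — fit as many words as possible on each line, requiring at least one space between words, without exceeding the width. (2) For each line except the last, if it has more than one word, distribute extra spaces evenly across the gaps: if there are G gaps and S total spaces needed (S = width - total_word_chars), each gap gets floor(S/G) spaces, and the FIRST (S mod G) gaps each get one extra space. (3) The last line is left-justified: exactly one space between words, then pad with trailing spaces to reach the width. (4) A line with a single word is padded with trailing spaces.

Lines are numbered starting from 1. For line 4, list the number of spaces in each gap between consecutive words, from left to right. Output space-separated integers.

Answer: 5

Derivation:
Line 1: ['diamond', 'car'] (min_width=11, slack=3)
Line 2: ['stop'] (min_width=4, slack=10)
Line 3: ['blackboard'] (min_width=10, slack=4)
Line 4: ['orange', 'how'] (min_width=10, slack=4)
Line 5: ['grass', 'fire'] (min_width=10, slack=4)
Line 6: ['orchestra', 'we'] (min_width=12, slack=2)
Line 7: ['capture'] (min_width=7, slack=7)
Line 8: ['dolphin'] (min_width=7, slack=7)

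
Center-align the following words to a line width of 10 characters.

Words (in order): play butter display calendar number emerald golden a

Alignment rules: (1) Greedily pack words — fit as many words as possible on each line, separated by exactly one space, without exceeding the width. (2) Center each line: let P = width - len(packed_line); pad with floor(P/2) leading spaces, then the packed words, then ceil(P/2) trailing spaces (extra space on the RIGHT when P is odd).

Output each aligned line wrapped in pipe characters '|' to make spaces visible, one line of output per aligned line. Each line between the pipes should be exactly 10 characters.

Line 1: ['play'] (min_width=4, slack=6)
Line 2: ['butter'] (min_width=6, slack=4)
Line 3: ['display'] (min_width=7, slack=3)
Line 4: ['calendar'] (min_width=8, slack=2)
Line 5: ['number'] (min_width=6, slack=4)
Line 6: ['emerald'] (min_width=7, slack=3)
Line 7: ['golden', 'a'] (min_width=8, slack=2)

Answer: |   play   |
|  butter  |
| display  |
| calendar |
|  number  |
| emerald  |
| golden a |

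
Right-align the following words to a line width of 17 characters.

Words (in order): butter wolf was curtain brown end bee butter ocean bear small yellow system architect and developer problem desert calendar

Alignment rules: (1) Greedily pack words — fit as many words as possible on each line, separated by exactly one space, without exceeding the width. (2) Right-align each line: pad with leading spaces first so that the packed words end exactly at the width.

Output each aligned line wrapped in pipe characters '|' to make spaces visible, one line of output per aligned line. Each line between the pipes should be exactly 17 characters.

Answer: |  butter wolf was|
|curtain brown end|
| bee butter ocean|
|bear small yellow|
| system architect|
|    and developer|
|   problem desert|
|         calendar|

Derivation:
Line 1: ['butter', 'wolf', 'was'] (min_width=15, slack=2)
Line 2: ['curtain', 'brown', 'end'] (min_width=17, slack=0)
Line 3: ['bee', 'butter', 'ocean'] (min_width=16, slack=1)
Line 4: ['bear', 'small', 'yellow'] (min_width=17, slack=0)
Line 5: ['system', 'architect'] (min_width=16, slack=1)
Line 6: ['and', 'developer'] (min_width=13, slack=4)
Line 7: ['problem', 'desert'] (min_width=14, slack=3)
Line 8: ['calendar'] (min_width=8, slack=9)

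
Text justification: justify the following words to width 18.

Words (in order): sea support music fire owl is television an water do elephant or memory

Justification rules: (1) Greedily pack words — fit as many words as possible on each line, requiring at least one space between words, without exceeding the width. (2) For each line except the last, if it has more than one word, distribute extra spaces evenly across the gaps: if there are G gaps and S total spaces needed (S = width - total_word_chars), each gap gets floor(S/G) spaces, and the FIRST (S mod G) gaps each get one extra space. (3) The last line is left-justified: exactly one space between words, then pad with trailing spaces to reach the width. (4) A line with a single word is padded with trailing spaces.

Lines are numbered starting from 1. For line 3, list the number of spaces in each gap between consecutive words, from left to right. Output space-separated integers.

Answer: 6

Derivation:
Line 1: ['sea', 'support', 'music'] (min_width=17, slack=1)
Line 2: ['fire', 'owl', 'is'] (min_width=11, slack=7)
Line 3: ['television', 'an'] (min_width=13, slack=5)
Line 4: ['water', 'do', 'elephant'] (min_width=17, slack=1)
Line 5: ['or', 'memory'] (min_width=9, slack=9)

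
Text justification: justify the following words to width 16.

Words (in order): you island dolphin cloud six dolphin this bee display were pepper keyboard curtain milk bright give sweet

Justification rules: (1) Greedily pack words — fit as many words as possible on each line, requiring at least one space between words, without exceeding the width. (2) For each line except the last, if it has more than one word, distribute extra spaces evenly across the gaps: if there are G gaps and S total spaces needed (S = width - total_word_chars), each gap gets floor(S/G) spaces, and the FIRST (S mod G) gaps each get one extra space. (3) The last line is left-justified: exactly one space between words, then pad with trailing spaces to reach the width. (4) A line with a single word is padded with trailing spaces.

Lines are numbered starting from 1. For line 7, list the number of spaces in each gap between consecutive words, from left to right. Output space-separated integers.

Answer: 6

Derivation:
Line 1: ['you', 'island'] (min_width=10, slack=6)
Line 2: ['dolphin', 'cloud'] (min_width=13, slack=3)
Line 3: ['six', 'dolphin', 'this'] (min_width=16, slack=0)
Line 4: ['bee', 'display', 'were'] (min_width=16, slack=0)
Line 5: ['pepper', 'keyboard'] (min_width=15, slack=1)
Line 6: ['curtain', 'milk'] (min_width=12, slack=4)
Line 7: ['bright', 'give'] (min_width=11, slack=5)
Line 8: ['sweet'] (min_width=5, slack=11)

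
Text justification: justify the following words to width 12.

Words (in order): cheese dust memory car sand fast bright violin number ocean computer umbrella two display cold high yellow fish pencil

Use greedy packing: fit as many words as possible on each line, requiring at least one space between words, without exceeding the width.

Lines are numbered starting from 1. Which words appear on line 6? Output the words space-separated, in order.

Line 1: ['cheese', 'dust'] (min_width=11, slack=1)
Line 2: ['memory', 'car'] (min_width=10, slack=2)
Line 3: ['sand', 'fast'] (min_width=9, slack=3)
Line 4: ['bright'] (min_width=6, slack=6)
Line 5: ['violin'] (min_width=6, slack=6)
Line 6: ['number', 'ocean'] (min_width=12, slack=0)
Line 7: ['computer'] (min_width=8, slack=4)
Line 8: ['umbrella', 'two'] (min_width=12, slack=0)
Line 9: ['display', 'cold'] (min_width=12, slack=0)
Line 10: ['high', 'yellow'] (min_width=11, slack=1)
Line 11: ['fish', 'pencil'] (min_width=11, slack=1)

Answer: number ocean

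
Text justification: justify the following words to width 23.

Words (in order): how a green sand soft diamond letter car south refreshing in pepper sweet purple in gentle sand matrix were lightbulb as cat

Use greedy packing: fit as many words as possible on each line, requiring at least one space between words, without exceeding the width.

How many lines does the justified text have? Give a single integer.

Answer: 6

Derivation:
Line 1: ['how', 'a', 'green', 'sand', 'soft'] (min_width=21, slack=2)
Line 2: ['diamond', 'letter', 'car'] (min_width=18, slack=5)
Line 3: ['south', 'refreshing', 'in'] (min_width=19, slack=4)
Line 4: ['pepper', 'sweet', 'purple', 'in'] (min_width=22, slack=1)
Line 5: ['gentle', 'sand', 'matrix', 'were'] (min_width=23, slack=0)
Line 6: ['lightbulb', 'as', 'cat'] (min_width=16, slack=7)
Total lines: 6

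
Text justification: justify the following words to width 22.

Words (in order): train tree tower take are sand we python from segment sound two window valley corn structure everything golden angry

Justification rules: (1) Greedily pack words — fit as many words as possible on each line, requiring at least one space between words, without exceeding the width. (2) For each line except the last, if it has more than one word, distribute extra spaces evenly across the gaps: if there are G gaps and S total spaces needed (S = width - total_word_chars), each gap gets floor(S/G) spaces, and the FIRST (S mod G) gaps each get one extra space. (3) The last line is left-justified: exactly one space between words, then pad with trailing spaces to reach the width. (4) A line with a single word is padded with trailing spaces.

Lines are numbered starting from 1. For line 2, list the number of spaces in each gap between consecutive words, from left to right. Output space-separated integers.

Line 1: ['train', 'tree', 'tower', 'take'] (min_width=21, slack=1)
Line 2: ['are', 'sand', 'we', 'python'] (min_width=18, slack=4)
Line 3: ['from', 'segment', 'sound', 'two'] (min_width=22, slack=0)
Line 4: ['window', 'valley', 'corn'] (min_width=18, slack=4)
Line 5: ['structure', 'everything'] (min_width=20, slack=2)
Line 6: ['golden', 'angry'] (min_width=12, slack=10)

Answer: 3 2 2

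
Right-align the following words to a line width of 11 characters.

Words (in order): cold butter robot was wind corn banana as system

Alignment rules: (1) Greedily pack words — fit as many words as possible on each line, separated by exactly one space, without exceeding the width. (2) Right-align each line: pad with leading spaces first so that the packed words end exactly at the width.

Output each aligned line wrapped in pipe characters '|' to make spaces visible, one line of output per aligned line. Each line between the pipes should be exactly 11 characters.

Answer: |cold butter|
|  robot was|
|  wind corn|
|  banana as|
|     system|

Derivation:
Line 1: ['cold', 'butter'] (min_width=11, slack=0)
Line 2: ['robot', 'was'] (min_width=9, slack=2)
Line 3: ['wind', 'corn'] (min_width=9, slack=2)
Line 4: ['banana', 'as'] (min_width=9, slack=2)
Line 5: ['system'] (min_width=6, slack=5)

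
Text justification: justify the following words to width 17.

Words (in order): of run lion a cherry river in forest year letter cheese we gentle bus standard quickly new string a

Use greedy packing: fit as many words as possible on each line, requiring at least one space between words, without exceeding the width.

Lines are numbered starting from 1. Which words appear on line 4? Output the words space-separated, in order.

Line 1: ['of', 'run', 'lion', 'a'] (min_width=13, slack=4)
Line 2: ['cherry', 'river', 'in'] (min_width=15, slack=2)
Line 3: ['forest', 'year'] (min_width=11, slack=6)
Line 4: ['letter', 'cheese', 'we'] (min_width=16, slack=1)
Line 5: ['gentle', 'bus'] (min_width=10, slack=7)
Line 6: ['standard', 'quickly'] (min_width=16, slack=1)
Line 7: ['new', 'string', 'a'] (min_width=12, slack=5)

Answer: letter cheese we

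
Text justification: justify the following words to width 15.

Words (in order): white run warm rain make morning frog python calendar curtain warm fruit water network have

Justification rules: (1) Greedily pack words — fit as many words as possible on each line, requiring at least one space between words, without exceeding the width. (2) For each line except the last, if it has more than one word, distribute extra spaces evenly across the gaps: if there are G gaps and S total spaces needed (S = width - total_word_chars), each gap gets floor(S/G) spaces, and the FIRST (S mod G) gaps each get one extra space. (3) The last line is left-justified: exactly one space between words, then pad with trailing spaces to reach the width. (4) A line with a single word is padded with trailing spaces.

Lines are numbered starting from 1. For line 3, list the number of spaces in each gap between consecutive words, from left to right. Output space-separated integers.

Answer: 4

Derivation:
Line 1: ['white', 'run', 'warm'] (min_width=14, slack=1)
Line 2: ['rain', 'make'] (min_width=9, slack=6)
Line 3: ['morning', 'frog'] (min_width=12, slack=3)
Line 4: ['python', 'calendar'] (min_width=15, slack=0)
Line 5: ['curtain', 'warm'] (min_width=12, slack=3)
Line 6: ['fruit', 'water'] (min_width=11, slack=4)
Line 7: ['network', 'have'] (min_width=12, slack=3)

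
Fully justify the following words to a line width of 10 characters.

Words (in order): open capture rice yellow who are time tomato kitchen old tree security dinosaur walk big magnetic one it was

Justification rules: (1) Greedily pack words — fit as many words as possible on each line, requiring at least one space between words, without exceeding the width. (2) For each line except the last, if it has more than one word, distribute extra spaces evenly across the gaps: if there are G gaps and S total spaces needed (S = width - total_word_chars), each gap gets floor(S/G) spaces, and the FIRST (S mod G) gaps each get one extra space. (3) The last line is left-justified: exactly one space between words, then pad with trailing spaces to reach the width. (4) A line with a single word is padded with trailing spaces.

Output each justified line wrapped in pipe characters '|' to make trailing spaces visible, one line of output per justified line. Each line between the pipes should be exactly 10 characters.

Answer: |open      |
|capture   |
|rice      |
|yellow who|
|are   time|
|tomato    |
|kitchen   |
|old   tree|
|security  |
|dinosaur  |
|walk   big|
|magnetic  |
|one it was|

Derivation:
Line 1: ['open'] (min_width=4, slack=6)
Line 2: ['capture'] (min_width=7, slack=3)
Line 3: ['rice'] (min_width=4, slack=6)
Line 4: ['yellow', 'who'] (min_width=10, slack=0)
Line 5: ['are', 'time'] (min_width=8, slack=2)
Line 6: ['tomato'] (min_width=6, slack=4)
Line 7: ['kitchen'] (min_width=7, slack=3)
Line 8: ['old', 'tree'] (min_width=8, slack=2)
Line 9: ['security'] (min_width=8, slack=2)
Line 10: ['dinosaur'] (min_width=8, slack=2)
Line 11: ['walk', 'big'] (min_width=8, slack=2)
Line 12: ['magnetic'] (min_width=8, slack=2)
Line 13: ['one', 'it', 'was'] (min_width=10, slack=0)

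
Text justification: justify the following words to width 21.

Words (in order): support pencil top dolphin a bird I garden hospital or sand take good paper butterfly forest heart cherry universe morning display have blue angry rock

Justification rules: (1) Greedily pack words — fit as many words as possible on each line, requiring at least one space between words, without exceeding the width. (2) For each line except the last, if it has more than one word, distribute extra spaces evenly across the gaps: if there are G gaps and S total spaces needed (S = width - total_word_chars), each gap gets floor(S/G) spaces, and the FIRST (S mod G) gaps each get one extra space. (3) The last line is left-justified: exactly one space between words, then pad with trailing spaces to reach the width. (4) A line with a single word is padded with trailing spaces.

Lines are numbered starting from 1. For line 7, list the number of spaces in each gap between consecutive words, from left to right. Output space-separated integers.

Line 1: ['support', 'pencil', 'top'] (min_width=18, slack=3)
Line 2: ['dolphin', 'a', 'bird', 'I'] (min_width=16, slack=5)
Line 3: ['garden', 'hospital', 'or'] (min_width=18, slack=3)
Line 4: ['sand', 'take', 'good', 'paper'] (min_width=20, slack=1)
Line 5: ['butterfly', 'forest'] (min_width=16, slack=5)
Line 6: ['heart', 'cherry', 'universe'] (min_width=21, slack=0)
Line 7: ['morning', 'display', 'have'] (min_width=20, slack=1)
Line 8: ['blue', 'angry', 'rock'] (min_width=15, slack=6)

Answer: 2 1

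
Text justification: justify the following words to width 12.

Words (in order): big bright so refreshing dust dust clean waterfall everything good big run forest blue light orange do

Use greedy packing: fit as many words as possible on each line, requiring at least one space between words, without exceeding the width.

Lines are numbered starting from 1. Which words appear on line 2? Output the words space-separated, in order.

Answer: so

Derivation:
Line 1: ['big', 'bright'] (min_width=10, slack=2)
Line 2: ['so'] (min_width=2, slack=10)
Line 3: ['refreshing'] (min_width=10, slack=2)
Line 4: ['dust', 'dust'] (min_width=9, slack=3)
Line 5: ['clean'] (min_width=5, slack=7)
Line 6: ['waterfall'] (min_width=9, slack=3)
Line 7: ['everything'] (min_width=10, slack=2)
Line 8: ['good', 'big', 'run'] (min_width=12, slack=0)
Line 9: ['forest', 'blue'] (min_width=11, slack=1)
Line 10: ['light', 'orange'] (min_width=12, slack=0)
Line 11: ['do'] (min_width=2, slack=10)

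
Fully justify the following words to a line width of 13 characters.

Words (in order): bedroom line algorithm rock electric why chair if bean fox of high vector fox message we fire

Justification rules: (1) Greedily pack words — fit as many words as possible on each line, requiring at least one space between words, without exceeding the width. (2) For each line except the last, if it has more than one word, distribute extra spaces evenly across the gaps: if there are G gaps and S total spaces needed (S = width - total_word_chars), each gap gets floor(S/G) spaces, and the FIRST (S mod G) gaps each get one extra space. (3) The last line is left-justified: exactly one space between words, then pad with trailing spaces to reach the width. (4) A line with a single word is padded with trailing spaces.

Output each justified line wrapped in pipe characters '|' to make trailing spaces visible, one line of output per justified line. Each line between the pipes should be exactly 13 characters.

Line 1: ['bedroom', 'line'] (min_width=12, slack=1)
Line 2: ['algorithm'] (min_width=9, slack=4)
Line 3: ['rock', 'electric'] (min_width=13, slack=0)
Line 4: ['why', 'chair', 'if'] (min_width=12, slack=1)
Line 5: ['bean', 'fox', 'of'] (min_width=11, slack=2)
Line 6: ['high', 'vector'] (min_width=11, slack=2)
Line 7: ['fox', 'message'] (min_width=11, slack=2)
Line 8: ['we', 'fire'] (min_width=7, slack=6)

Answer: |bedroom  line|
|algorithm    |
|rock electric|
|why  chair if|
|bean  fox  of|
|high   vector|
|fox   message|
|we fire      |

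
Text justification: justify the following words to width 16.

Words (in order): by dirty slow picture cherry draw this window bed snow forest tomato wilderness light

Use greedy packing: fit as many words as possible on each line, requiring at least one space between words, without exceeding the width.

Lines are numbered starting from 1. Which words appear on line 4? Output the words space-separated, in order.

Line 1: ['by', 'dirty', 'slow'] (min_width=13, slack=3)
Line 2: ['picture', 'cherry'] (min_width=14, slack=2)
Line 3: ['draw', 'this', 'window'] (min_width=16, slack=0)
Line 4: ['bed', 'snow', 'forest'] (min_width=15, slack=1)
Line 5: ['tomato'] (min_width=6, slack=10)
Line 6: ['wilderness', 'light'] (min_width=16, slack=0)

Answer: bed snow forest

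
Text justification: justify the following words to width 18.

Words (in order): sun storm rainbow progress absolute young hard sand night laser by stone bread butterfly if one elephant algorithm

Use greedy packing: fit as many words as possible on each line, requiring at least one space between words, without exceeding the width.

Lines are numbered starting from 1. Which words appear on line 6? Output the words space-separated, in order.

Answer: butterfly if one

Derivation:
Line 1: ['sun', 'storm', 'rainbow'] (min_width=17, slack=1)
Line 2: ['progress', 'absolute'] (min_width=17, slack=1)
Line 3: ['young', 'hard', 'sand'] (min_width=15, slack=3)
Line 4: ['night', 'laser', 'by'] (min_width=14, slack=4)
Line 5: ['stone', 'bread'] (min_width=11, slack=7)
Line 6: ['butterfly', 'if', 'one'] (min_width=16, slack=2)
Line 7: ['elephant', 'algorithm'] (min_width=18, slack=0)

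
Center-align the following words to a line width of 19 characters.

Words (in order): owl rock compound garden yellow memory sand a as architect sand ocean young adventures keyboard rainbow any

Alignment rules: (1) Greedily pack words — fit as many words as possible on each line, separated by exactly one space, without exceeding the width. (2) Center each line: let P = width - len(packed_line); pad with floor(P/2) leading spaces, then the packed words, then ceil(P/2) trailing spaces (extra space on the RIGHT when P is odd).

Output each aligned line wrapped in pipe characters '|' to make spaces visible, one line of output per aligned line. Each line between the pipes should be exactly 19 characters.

Answer: | owl rock compound |
|   garden yellow   |
| memory sand a as  |
|  architect sand   |
|    ocean young    |
|adventures keyboard|
|    rainbow any    |

Derivation:
Line 1: ['owl', 'rock', 'compound'] (min_width=17, slack=2)
Line 2: ['garden', 'yellow'] (min_width=13, slack=6)
Line 3: ['memory', 'sand', 'a', 'as'] (min_width=16, slack=3)
Line 4: ['architect', 'sand'] (min_width=14, slack=5)
Line 5: ['ocean', 'young'] (min_width=11, slack=8)
Line 6: ['adventures', 'keyboard'] (min_width=19, slack=0)
Line 7: ['rainbow', 'any'] (min_width=11, slack=8)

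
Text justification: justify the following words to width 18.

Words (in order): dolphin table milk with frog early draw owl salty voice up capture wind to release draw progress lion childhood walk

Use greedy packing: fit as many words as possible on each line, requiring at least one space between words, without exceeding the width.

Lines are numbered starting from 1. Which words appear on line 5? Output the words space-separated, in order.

Answer: wind to release

Derivation:
Line 1: ['dolphin', 'table', 'milk'] (min_width=18, slack=0)
Line 2: ['with', 'frog', 'early'] (min_width=15, slack=3)
Line 3: ['draw', 'owl', 'salty'] (min_width=14, slack=4)
Line 4: ['voice', 'up', 'capture'] (min_width=16, slack=2)
Line 5: ['wind', 'to', 'release'] (min_width=15, slack=3)
Line 6: ['draw', 'progress', 'lion'] (min_width=18, slack=0)
Line 7: ['childhood', 'walk'] (min_width=14, slack=4)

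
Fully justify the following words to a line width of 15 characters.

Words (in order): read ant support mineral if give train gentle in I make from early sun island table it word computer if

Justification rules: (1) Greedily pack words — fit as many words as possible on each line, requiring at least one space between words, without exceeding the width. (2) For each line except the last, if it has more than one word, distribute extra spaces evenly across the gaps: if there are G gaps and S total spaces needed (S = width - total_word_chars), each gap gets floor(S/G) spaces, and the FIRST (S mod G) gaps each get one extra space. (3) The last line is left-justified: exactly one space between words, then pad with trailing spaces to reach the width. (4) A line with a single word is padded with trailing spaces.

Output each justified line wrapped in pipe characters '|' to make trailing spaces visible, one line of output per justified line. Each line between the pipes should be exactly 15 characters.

Line 1: ['read', 'ant'] (min_width=8, slack=7)
Line 2: ['support', 'mineral'] (min_width=15, slack=0)
Line 3: ['if', 'give', 'train'] (min_width=13, slack=2)
Line 4: ['gentle', 'in', 'I'] (min_width=11, slack=4)
Line 5: ['make', 'from', 'early'] (min_width=15, slack=0)
Line 6: ['sun', 'island'] (min_width=10, slack=5)
Line 7: ['table', 'it', 'word'] (min_width=13, slack=2)
Line 8: ['computer', 'if'] (min_width=11, slack=4)

Answer: |read        ant|
|support mineral|
|if  give  train|
|gentle   in   I|
|make from early|
|sun      island|
|table  it  word|
|computer if    |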